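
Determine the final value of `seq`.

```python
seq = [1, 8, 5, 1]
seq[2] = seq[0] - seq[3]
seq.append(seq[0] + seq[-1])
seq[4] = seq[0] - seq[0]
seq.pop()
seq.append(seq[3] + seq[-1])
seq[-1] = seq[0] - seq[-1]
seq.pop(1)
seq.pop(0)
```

seq[2] = seq[0]-seq[3] = 1-1 = 0 → [1, 8, 0, 1]
append seq[0]+seq[-1] = 1+1 = 2 → [1, 8, 0, 1, 2]
seq[4] = seq[0]-seq[0] = 1-1 = 0 → [1, 8, 0, 1, 0]
pop() removes 0 → [1, 8, 0, 1]
append seq[3]+seq[-1] = 1+1 = 2 → [1, 8, 0, 1, 2]
seq[-1] = seq[0]-seq[-1] = 1-2 = -1 → [1, 8, 0, 1, -1]
pop(1) removes 8 → [1, 0, 1, -1]
pop(0) removes 1 → [0, 1, -1]

[0, 1, -1]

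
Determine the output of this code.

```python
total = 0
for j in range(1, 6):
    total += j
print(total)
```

15

j=1: total = 0+1 = 1
j=2: total = 1+2 = 3
j=3: total = 3+3 = 6
j=4: total = 6+4 = 10
j=5: total = 10+5 = 15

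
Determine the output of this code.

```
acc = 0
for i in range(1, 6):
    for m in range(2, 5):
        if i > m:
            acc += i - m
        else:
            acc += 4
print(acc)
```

i=1,m=2: not 1>2, acc = 0+4 = 4
i=1,m=3: not 1>3, acc = 4+4 = 8
i=1,m=4: not 1>4, acc = 8+4 = 12
i=2,m=2: not 2>2, acc = 12+4 = 16
i=2,m=3: not 2>3, acc = 16+4 = 20
i=2,m=4: not 2>4, acc = 20+4 = 24
i=3,m=2: 3>2, acc = 24+1 = 25
i=3,m=3: not 3>3, acc = 25+4 = 29
i=3,m=4: not 3>4, acc = 29+4 = 33
i=4,m=2: 4>2, acc = 33+2 = 35
i=4,m=3: 4>3, acc = 35+1 = 36
i=4,m=4: not 4>4, acc = 36+4 = 40
i=5,m=2: 5>2, acc = 40+3 = 43
i=5,m=3: 5>3, acc = 43+2 = 45
i=5,m=4: 5>4, acc = 45+1 = 46

46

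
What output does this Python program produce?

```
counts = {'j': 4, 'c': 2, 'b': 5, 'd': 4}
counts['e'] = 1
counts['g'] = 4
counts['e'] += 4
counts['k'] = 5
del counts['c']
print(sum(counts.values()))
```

27

counts['e'] = 1 → {'j': 4, 'c': 2, 'b': 5, 'd': 4, 'e': 1}
counts['g'] = 4 → {'j': 4, 'c': 2, 'b': 5, 'd': 4, 'e': 1, 'g': 4}
counts['e'] = 1+4 = 5 → {'j': 4, 'c': 2, 'b': 5, 'd': 4, 'e': 5, 'g': 4}
counts['k'] = 5 → {'j': 4, 'c': 2, 'b': 5, 'd': 4, 'e': 5, 'g': 4, 'k': 5}
del 'c' → {'j': 4, 'b': 5, 'd': 4, 'e': 5, 'g': 4, 'k': 5}
sum of values = 27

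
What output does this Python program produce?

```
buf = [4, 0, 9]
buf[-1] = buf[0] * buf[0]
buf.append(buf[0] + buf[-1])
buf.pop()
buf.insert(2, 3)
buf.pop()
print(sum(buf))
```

buf[-1] = buf[0]*buf[0] = 4*4 = 16 → [4, 0, 16]
append buf[0]+buf[-1] = 4+16 = 20 → [4, 0, 16, 20]
pop() removes 20 → [4, 0, 16]
insert 3 at 2 → [4, 0, 3, 16]
pop() removes 16 → [4, 0, 3]
sum = 7

7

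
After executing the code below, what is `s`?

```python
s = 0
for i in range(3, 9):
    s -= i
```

-33

i=3: s = 0-3 = -3
i=4: s = (-3)-4 = -7
i=5: s = (-7)-5 = -12
i=6: s = (-12)-6 = -18
i=7: s = (-18)-7 = -25
i=8: s = (-25)-8 = -33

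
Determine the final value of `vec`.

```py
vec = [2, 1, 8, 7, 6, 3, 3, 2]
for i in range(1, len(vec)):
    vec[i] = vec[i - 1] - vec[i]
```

i=1: vec[1] = 2-1 = 1 → [2, 1, 8, 7, 6, 3, 3, 2]
i=2: vec[2] = 1-8 = -7 → [2, 1, -7, 7, 6, 3, 3, 2]
i=3: vec[3] = (-7)-7 = -14 → [2, 1, -7, -14, 6, 3, 3, 2]
i=4: vec[4] = (-14)-6 = -20 → [2, 1, -7, -14, -20, 3, 3, 2]
i=5: vec[5] = (-20)-3 = -23 → [2, 1, -7, -14, -20, -23, 3, 2]
i=6: vec[6] = (-23)-3 = -26 → [2, 1, -7, -14, -20, -23, -26, 2]
i=7: vec[7] = (-26)-2 = -28 → [2, 1, -7, -14, -20, -23, -26, -28]

[2, 1, -7, -14, -20, -23, -26, -28]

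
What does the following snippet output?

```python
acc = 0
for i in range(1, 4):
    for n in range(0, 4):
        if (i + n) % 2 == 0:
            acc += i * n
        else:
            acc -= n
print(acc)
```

12

i=1,n=0: odd sum, acc = 0-0 = 0
i=1,n=1: even sum, acc = 0+1 = 1
i=1,n=2: odd sum, acc = 1-2 = -1
i=1,n=3: even sum, acc = (-1)+3 = 2
i=2,n=0: even sum, acc = 2+0 = 2
i=2,n=1: odd sum, acc = 2-1 = 1
i=2,n=2: even sum, acc = 1+4 = 5
i=2,n=3: odd sum, acc = 5-3 = 2
i=3,n=0: odd sum, acc = 2-0 = 2
i=3,n=1: even sum, acc = 2+3 = 5
i=3,n=2: odd sum, acc = 5-2 = 3
i=3,n=3: even sum, acc = 3+9 = 12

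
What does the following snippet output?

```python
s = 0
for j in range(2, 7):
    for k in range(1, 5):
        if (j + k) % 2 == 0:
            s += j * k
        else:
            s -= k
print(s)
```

j=2,k=1: odd sum, s = 0-1 = -1
j=2,k=2: even sum, s = (-1)+4 = 3
j=2,k=3: odd sum, s = 3-3 = 0
j=2,k=4: even sum, s = 0+8 = 8
j=3,k=1: even sum, s = 8+3 = 11
j=3,k=2: odd sum, s = 11-2 = 9
j=3,k=3: even sum, s = 9+9 = 18
j=3,k=4: odd sum, s = 18-4 = 14
j=4,k=1: odd sum, s = 14-1 = 13
j=4,k=2: even sum, s = 13+8 = 21
j=4,k=3: odd sum, s = 21-3 = 18
j=4,k=4: even sum, s = 18+16 = 34
j=5,k=1: even sum, s = 34+5 = 39
j=5,k=2: odd sum, s = 39-2 = 37
j=5,k=3: even sum, s = 37+15 = 52
j=5,k=4: odd sum, s = 52-4 = 48
j=6,k=1: odd sum, s = 48-1 = 47
j=6,k=2: even sum, s = 47+12 = 59
j=6,k=3: odd sum, s = 59-3 = 56
j=6,k=4: even sum, s = 56+24 = 80

80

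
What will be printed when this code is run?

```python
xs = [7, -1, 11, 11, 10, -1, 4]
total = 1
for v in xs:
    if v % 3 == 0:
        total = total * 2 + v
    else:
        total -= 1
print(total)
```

v=7: not %3==0, total = 1-1 = 0
v=-1: not %3==0, total = 0-1 = -1
v=11: not %3==0, total = (-1)-1 = -2
v=11: not %3==0, total = (-2)-1 = -3
v=10: not %3==0, total = (-3)-1 = -4
v=-1: not %3==0, total = (-4)-1 = -5
v=4: not %3==0, total = (-5)-1 = -6

-6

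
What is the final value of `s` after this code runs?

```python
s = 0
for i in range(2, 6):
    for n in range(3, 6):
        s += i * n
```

168

i=2,n=3: s = 0+6 = 6
i=2,n=4: s = 6+8 = 14
i=2,n=5: s = 14+10 = 24
i=3,n=3: s = 24+9 = 33
i=3,n=4: s = 33+12 = 45
i=3,n=5: s = 45+15 = 60
i=4,n=3: s = 60+12 = 72
i=4,n=4: s = 72+16 = 88
i=4,n=5: s = 88+20 = 108
i=5,n=3: s = 108+15 = 123
i=5,n=4: s = 123+20 = 143
i=5,n=5: s = 143+25 = 168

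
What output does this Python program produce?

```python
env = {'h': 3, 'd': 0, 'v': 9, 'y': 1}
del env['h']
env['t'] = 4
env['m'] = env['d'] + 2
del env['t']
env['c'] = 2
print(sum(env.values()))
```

del 'h' → {'d': 0, 'v': 9, 'y': 1}
env['t'] = 4 → {'d': 0, 'v': 9, 'y': 1, 't': 4}
env['m'] = env['d']+2 = 2 → {'d': 0, 'v': 9, 'y': 1, 't': 4, 'm': 2}
del 't' → {'d': 0, 'v': 9, 'y': 1, 'm': 2}
env['c'] = 2 → {'d': 0, 'v': 9, 'y': 1, 'm': 2, 'c': 2}
sum of values = 14

14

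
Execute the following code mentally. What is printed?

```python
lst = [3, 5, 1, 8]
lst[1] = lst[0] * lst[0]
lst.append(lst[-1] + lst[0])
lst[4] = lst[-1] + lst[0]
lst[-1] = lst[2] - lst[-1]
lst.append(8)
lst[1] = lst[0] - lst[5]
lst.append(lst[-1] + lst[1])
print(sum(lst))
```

lst[1] = lst[0]*lst[0] = 3*3 = 9 → [3, 9, 1, 8]
append lst[-1]+lst[0] = 8+3 = 11 → [3, 9, 1, 8, 11]
lst[4] = lst[-1]+lst[0] = 11+3 = 14 → [3, 9, 1, 8, 14]
lst[-1] = lst[2]-lst[-1] = 1-14 = -13 → [3, 9, 1, 8, -13]
append 8 → [3, 9, 1, 8, -13, 8]
lst[1] = lst[0]-lst[5] = 3-8 = -5 → [3, -5, 1, 8, -13, 8]
append lst[-1]+lst[1] = 8+(-5) = 3 → [3, -5, 1, 8, -13, 8, 3]
sum = 5

5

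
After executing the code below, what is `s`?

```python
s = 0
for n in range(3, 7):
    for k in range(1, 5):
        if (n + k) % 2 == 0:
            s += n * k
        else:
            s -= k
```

n=3,k=1: even sum, s = 0+3 = 3
n=3,k=2: odd sum, s = 3-2 = 1
n=3,k=3: even sum, s = 1+9 = 10
n=3,k=4: odd sum, s = 10-4 = 6
n=4,k=1: odd sum, s = 6-1 = 5
n=4,k=2: even sum, s = 5+8 = 13
n=4,k=3: odd sum, s = 13-3 = 10
n=4,k=4: even sum, s = 10+16 = 26
n=5,k=1: even sum, s = 26+5 = 31
n=5,k=2: odd sum, s = 31-2 = 29
n=5,k=3: even sum, s = 29+15 = 44
n=5,k=4: odd sum, s = 44-4 = 40
n=6,k=1: odd sum, s = 40-1 = 39
n=6,k=2: even sum, s = 39+12 = 51
n=6,k=3: odd sum, s = 51-3 = 48
n=6,k=4: even sum, s = 48+24 = 72

72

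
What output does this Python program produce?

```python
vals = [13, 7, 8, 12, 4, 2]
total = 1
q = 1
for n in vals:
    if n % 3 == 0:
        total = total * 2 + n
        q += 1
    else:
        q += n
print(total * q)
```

n=13: not %3==0; q=14
n=7: not %3==0; q=21
n=8: not %3==0; q=29
n=12: %3==0, total = 1*2+12 = 14; q=30
n=4: not %3==0; q=34
n=2: not %3==0; q=36
total*q = 14*36 = 504

504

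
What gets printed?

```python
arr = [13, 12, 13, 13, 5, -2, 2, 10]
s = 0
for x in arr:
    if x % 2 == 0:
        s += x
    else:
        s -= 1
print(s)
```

x=13: not even, s = 0-1 = -1
x=12: even, s = (-1)+12 = 11
x=13: not even, s = 11-1 = 10
x=13: not even, s = 10-1 = 9
x=5: not even, s = 9-1 = 8
x=-2: even, s = 8+(-2) = 6
x=2: even, s = 6+2 = 8
x=10: even, s = 8+10 = 18

18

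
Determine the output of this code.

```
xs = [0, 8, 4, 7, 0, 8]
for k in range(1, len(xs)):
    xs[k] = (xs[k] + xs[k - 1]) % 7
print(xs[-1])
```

6

k=1: xs[1] = (8+0)%7 = 1 → [0, 1, 4, 7, 0, 8]
k=2: xs[2] = (4+1)%7 = 5 → [0, 1, 5, 7, 0, 8]
k=3: xs[3] = (7+5)%7 = 5 → [0, 1, 5, 5, 0, 8]
k=4: xs[4] = (0+5)%7 = 5 → [0, 1, 5, 5, 5, 8]
k=5: xs[5] = (8+5)%7 = 6 → [0, 1, 5, 5, 5, 6]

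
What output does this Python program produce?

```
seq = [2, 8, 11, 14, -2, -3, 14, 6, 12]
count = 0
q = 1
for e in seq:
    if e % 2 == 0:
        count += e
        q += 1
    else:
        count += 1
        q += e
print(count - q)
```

40

e=2: even, count = 0+2 = 2; q=2
e=8: even, count = 2+8 = 10; q=3
e=11: not even, count = 10+1 = 11; q=14
e=14: even, count = 11+14 = 25; q=15
e=-2: even, count = 25+(-2) = 23; q=16
e=-3: not even, count = 23+1 = 24; q=13
e=14: even, count = 24+14 = 38; q=14
e=6: even, count = 38+6 = 44; q=15
e=12: even, count = 44+12 = 56; q=16
count-q = 56-16 = 40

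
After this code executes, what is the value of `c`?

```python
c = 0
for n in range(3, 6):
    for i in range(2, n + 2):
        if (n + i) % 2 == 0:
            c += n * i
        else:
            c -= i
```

47

n=3,i=2: odd sum, c = 0-2 = -2
n=3,i=3: even sum, c = (-2)+9 = 7
n=3,i=4: odd sum, c = 7-4 = 3
n=4,i=2: even sum, c = 3+8 = 11
n=4,i=3: odd sum, c = 11-3 = 8
n=4,i=4: even sum, c = 8+16 = 24
n=4,i=5: odd sum, c = 24-5 = 19
n=5,i=2: odd sum, c = 19-2 = 17
n=5,i=3: even sum, c = 17+15 = 32
n=5,i=4: odd sum, c = 32-4 = 28
n=5,i=5: even sum, c = 28+25 = 53
n=5,i=6: odd sum, c = 53-6 = 47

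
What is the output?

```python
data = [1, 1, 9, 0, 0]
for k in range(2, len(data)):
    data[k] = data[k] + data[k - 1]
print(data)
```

k=2: data[2] = 9+1 = 10 → [1, 1, 10, 0, 0]
k=3: data[3] = 0+10 = 10 → [1, 1, 10, 10, 0]
k=4: data[4] = 0+10 = 10 → [1, 1, 10, 10, 10]

[1, 1, 10, 10, 10]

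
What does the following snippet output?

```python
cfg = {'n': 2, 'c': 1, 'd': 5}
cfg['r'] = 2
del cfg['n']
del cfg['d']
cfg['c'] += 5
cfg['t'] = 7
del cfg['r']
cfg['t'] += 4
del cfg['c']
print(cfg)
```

cfg['r'] = 2 → {'n': 2, 'c': 1, 'd': 5, 'r': 2}
del 'n' → {'c': 1, 'd': 5, 'r': 2}
del 'd' → {'c': 1, 'r': 2}
cfg['c'] = 1+5 = 6 → {'c': 6, 'r': 2}
cfg['t'] = 7 → {'c': 6, 'r': 2, 't': 7}
del 'r' → {'c': 6, 't': 7}
cfg['t'] = 7+4 = 11 → {'c': 6, 't': 11}
del 'c' → {'t': 11}

{'t': 11}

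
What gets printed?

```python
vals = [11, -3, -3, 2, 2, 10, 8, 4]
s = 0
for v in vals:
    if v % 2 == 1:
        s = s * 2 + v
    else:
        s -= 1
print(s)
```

30

v=11: odd, s = 0*2+11 = 11
v=-3: odd, s = 11*2+(-3) = 19
v=-3: odd, s = 19*2+(-3) = 35
v=2: not odd, s = 35-1 = 34
v=2: not odd, s = 34-1 = 33
v=10: not odd, s = 33-1 = 32
v=8: not odd, s = 32-1 = 31
v=4: not odd, s = 31-1 = 30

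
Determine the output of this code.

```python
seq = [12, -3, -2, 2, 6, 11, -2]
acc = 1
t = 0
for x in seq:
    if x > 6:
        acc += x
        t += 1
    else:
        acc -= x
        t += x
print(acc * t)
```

x=12: >6, acc = 1+12 = 13; t=1
x=-3: not >6, acc = 13-(-3) = 16; t=-2
x=-2: not >6, acc = 16-(-2) = 18; t=-4
x=2: not >6, acc = 18-2 = 16; t=-2
x=6: not >6, acc = 16-6 = 10; t=4
x=11: >6, acc = 10+11 = 21; t=5
x=-2: not >6, acc = 21-(-2) = 23; t=3
acc*t = 23*3 = 69

69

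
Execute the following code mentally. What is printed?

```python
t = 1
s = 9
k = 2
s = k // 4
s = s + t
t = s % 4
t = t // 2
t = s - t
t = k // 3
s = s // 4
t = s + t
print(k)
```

2

s = 2//4 = 0
s = 0+1 = 1
t = 1%4 = 1
t = 1//2 = 0
t = 1-0 = 1
t = 2//3 = 0
s = 1//4 = 0
t = 0+0 = 0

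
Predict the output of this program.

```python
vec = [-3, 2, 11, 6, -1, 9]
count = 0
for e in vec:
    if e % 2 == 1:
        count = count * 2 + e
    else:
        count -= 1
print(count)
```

15

e=-3: odd, count = 0*2+(-3) = -3
e=2: not odd, count = (-3)-1 = -4
e=11: odd, count = (-4)*2+11 = 3
e=6: not odd, count = 3-1 = 2
e=-1: odd, count = 2*2+(-1) = 3
e=9: odd, count = 3*2+9 = 15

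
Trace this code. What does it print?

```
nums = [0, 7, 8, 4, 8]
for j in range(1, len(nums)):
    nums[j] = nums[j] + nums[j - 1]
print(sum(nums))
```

68

j=1: nums[1] = 7+0 = 7 → [0, 7, 8, 4, 8]
j=2: nums[2] = 8+7 = 15 → [0, 7, 15, 4, 8]
j=3: nums[3] = 4+15 = 19 → [0, 7, 15, 19, 8]
j=4: nums[4] = 8+19 = 27 → [0, 7, 15, 19, 27]
sum = 68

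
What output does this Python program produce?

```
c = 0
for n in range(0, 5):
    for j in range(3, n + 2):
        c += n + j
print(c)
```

n=2,j=3: c = 0+5 = 5
n=3,j=3: c = 5+6 = 11
n=3,j=4: c = 11+7 = 18
n=4,j=3: c = 18+7 = 25
n=4,j=4: c = 25+8 = 33
n=4,j=5: c = 33+9 = 42

42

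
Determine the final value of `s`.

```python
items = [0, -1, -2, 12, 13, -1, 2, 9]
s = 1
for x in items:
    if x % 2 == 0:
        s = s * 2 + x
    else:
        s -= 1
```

21

x=0: even, s = 1*2+0 = 2
x=-1: not even, s = 2-1 = 1
x=-2: even, s = 1*2+(-2) = 0
x=12: even, s = 0*2+12 = 12
x=13: not even, s = 12-1 = 11
x=-1: not even, s = 11-1 = 10
x=2: even, s = 10*2+2 = 22
x=9: not even, s = 22-1 = 21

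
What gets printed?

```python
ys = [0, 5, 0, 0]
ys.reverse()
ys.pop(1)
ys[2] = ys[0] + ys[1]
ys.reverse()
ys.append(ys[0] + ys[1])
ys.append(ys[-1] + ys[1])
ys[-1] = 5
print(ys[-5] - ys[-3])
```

5

reverse → [0, 0, 5, 0]
pop(1) removes 0 → [0, 5, 0]
ys[2] = ys[0]+ys[1] = 0+5 = 5 → [0, 5, 5]
reverse → [5, 5, 0]
append ys[0]+ys[1] = 5+5 = 10 → [5, 5, 0, 10]
append ys[-1]+ys[1] = 10+5 = 15 → [5, 5, 0, 10, 15]
ys[-1] = 5 → [5, 5, 0, 10, 5]
ys[-5]-ys[-3] = 5-0 = 5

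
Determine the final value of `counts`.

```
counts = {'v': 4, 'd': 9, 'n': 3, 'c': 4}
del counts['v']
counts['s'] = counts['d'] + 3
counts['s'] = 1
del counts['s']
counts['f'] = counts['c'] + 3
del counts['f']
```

{'d': 9, 'n': 3, 'c': 4}

del 'v' → {'d': 9, 'n': 3, 'c': 4}
counts['s'] = counts['d']+3 = 12 → {'d': 9, 'n': 3, 'c': 4, 's': 12}
counts['s'] = 1 → {'d': 9, 'n': 3, 'c': 4, 's': 1}
del 's' → {'d': 9, 'n': 3, 'c': 4}
counts['f'] = counts['c']+3 = 7 → {'d': 9, 'n': 3, 'c': 4, 'f': 7}
del 'f' → {'d': 9, 'n': 3, 'c': 4}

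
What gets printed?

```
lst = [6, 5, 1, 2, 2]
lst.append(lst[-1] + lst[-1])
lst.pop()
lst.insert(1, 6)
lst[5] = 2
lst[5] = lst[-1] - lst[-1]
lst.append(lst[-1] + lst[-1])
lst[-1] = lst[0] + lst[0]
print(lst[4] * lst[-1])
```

24

append lst[-1]+lst[-1] = 2+2 = 4 → [6, 5, 1, 2, 2, 4]
pop() removes 4 → [6, 5, 1, 2, 2]
insert 6 at 1 → [6, 6, 5, 1, 2, 2]
lst[5] = 2 → [6, 6, 5, 1, 2, 2]
lst[5] = lst[-1]-lst[-1] = 2-2 = 0 → [6, 6, 5, 1, 2, 0]
append lst[-1]+lst[-1] = 0+0 = 0 → [6, 6, 5, 1, 2, 0, 0]
lst[-1] = lst[0]+lst[0] = 6+6 = 12 → [6, 6, 5, 1, 2, 0, 12]
lst[4]*lst[-1] = 2*12 = 24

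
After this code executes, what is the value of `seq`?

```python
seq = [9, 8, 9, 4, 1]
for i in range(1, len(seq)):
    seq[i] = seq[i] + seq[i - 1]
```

[9, 17, 26, 30, 31]

i=1: seq[1] = 8+9 = 17 → [9, 17, 9, 4, 1]
i=2: seq[2] = 9+17 = 26 → [9, 17, 26, 4, 1]
i=3: seq[3] = 4+26 = 30 → [9, 17, 26, 30, 1]
i=4: seq[4] = 1+30 = 31 → [9, 17, 26, 30, 31]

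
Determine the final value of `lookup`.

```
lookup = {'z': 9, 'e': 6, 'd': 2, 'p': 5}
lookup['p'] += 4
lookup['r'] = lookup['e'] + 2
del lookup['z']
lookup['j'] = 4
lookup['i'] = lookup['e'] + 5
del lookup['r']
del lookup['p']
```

lookup['p'] = 5+4 = 9 → {'z': 9, 'e': 6, 'd': 2, 'p': 9}
lookup['r'] = lookup['e']+2 = 8 → {'z': 9, 'e': 6, 'd': 2, 'p': 9, 'r': 8}
del 'z' → {'e': 6, 'd': 2, 'p': 9, 'r': 8}
lookup['j'] = 4 → {'e': 6, 'd': 2, 'p': 9, 'r': 8, 'j': 4}
lookup['i'] = lookup['e']+5 = 11 → {'e': 6, 'd': 2, 'p': 9, 'r': 8, 'j': 4, 'i': 11}
del 'r' → {'e': 6, 'd': 2, 'p': 9, 'j': 4, 'i': 11}
del 'p' → {'e': 6, 'd': 2, 'j': 4, 'i': 11}

{'e': 6, 'd': 2, 'j': 4, 'i': 11}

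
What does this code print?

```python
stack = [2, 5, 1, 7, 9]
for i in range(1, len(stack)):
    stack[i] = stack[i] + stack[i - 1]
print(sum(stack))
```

i=1: stack[1] = 5+2 = 7 → [2, 7, 1, 7, 9]
i=2: stack[2] = 1+7 = 8 → [2, 7, 8, 7, 9]
i=3: stack[3] = 7+8 = 15 → [2, 7, 8, 15, 9]
i=4: stack[4] = 9+15 = 24 → [2, 7, 8, 15, 24]
sum = 56

56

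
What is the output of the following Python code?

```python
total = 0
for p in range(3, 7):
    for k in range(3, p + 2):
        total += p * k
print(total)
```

p=3,k=3: total = 0+9 = 9
p=3,k=4: total = 9+12 = 21
p=4,k=3: total = 21+12 = 33
p=4,k=4: total = 33+16 = 49
p=4,k=5: total = 49+20 = 69
p=5,k=3: total = 69+15 = 84
p=5,k=4: total = 84+20 = 104
p=5,k=5: total = 104+25 = 129
p=5,k=6: total = 129+30 = 159
p=6,k=3: total = 159+18 = 177
p=6,k=4: total = 177+24 = 201
p=6,k=5: total = 201+30 = 231
p=6,k=6: total = 231+36 = 267
p=6,k=7: total = 267+42 = 309

309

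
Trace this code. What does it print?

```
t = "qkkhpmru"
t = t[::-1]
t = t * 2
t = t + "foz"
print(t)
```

reverse → 'urmphkkq'
repeat ×2 → 'urmphkkqurmphkkq'
+ 'foz' → 'urmphkkqurmphkkqfoz'

urmphkkqurmphkkqfoz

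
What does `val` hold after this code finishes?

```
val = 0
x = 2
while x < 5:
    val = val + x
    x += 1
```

x=2: val = 0+2 = 2
x=3: val = 2+3 = 5
x=4: val = 5+4 = 9

9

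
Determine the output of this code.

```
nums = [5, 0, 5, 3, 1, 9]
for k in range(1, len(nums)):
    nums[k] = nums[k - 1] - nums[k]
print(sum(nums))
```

-10

k=1: nums[1] = 5-0 = 5 → [5, 5, 5, 3, 1, 9]
k=2: nums[2] = 5-5 = 0 → [5, 5, 0, 3, 1, 9]
k=3: nums[3] = 0-3 = -3 → [5, 5, 0, -3, 1, 9]
k=4: nums[4] = (-3)-1 = -4 → [5, 5, 0, -3, -4, 9]
k=5: nums[5] = (-4)-9 = -13 → [5, 5, 0, -3, -4, -13]
sum = -10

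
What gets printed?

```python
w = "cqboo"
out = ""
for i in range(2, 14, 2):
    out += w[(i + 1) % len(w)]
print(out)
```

ocboqo

i=2: add w[3]='o' → 'o'
i=4: add w[0]='c' → 'oc'
i=6: add w[2]='b' → 'ocb'
i=8: add w[4]='o' → 'ocbo'
i=10: add w[1]='q' → 'ocboq'
i=12: add w[3]='o' → 'ocboqo'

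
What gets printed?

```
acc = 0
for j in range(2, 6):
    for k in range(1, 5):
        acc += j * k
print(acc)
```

140

j=2,k=1: acc = 0+2 = 2
j=2,k=2: acc = 2+4 = 6
j=2,k=3: acc = 6+6 = 12
j=2,k=4: acc = 12+8 = 20
j=3,k=1: acc = 20+3 = 23
j=3,k=2: acc = 23+6 = 29
j=3,k=3: acc = 29+9 = 38
j=3,k=4: acc = 38+12 = 50
j=4,k=1: acc = 50+4 = 54
j=4,k=2: acc = 54+8 = 62
j=4,k=3: acc = 62+12 = 74
j=4,k=4: acc = 74+16 = 90
j=5,k=1: acc = 90+5 = 95
j=5,k=2: acc = 95+10 = 105
j=5,k=3: acc = 105+15 = 120
j=5,k=4: acc = 120+20 = 140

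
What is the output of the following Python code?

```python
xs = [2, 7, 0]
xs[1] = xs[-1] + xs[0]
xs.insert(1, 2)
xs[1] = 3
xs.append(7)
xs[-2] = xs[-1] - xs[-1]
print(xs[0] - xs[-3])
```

xs[1] = xs[-1]+xs[0] = 0+2 = 2 → [2, 2, 0]
insert 2 at 1 → [2, 2, 2, 0]
xs[1] = 3 → [2, 3, 2, 0]
append 7 → [2, 3, 2, 0, 7]
xs[-2] = xs[-1]-xs[-1] = 7-7 = 0 → [2, 3, 2, 0, 7]
xs[0]-xs[-3] = 2-2 = 0

0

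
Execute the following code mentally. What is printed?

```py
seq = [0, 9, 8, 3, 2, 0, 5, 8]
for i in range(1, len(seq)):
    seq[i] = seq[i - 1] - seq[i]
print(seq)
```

[0, -9, -17, -20, -22, -22, -27, -35]

i=1: seq[1] = 0-9 = -9 → [0, -9, 8, 3, 2, 0, 5, 8]
i=2: seq[2] = (-9)-8 = -17 → [0, -9, -17, 3, 2, 0, 5, 8]
i=3: seq[3] = (-17)-3 = -20 → [0, -9, -17, -20, 2, 0, 5, 8]
i=4: seq[4] = (-20)-2 = -22 → [0, -9, -17, -20, -22, 0, 5, 8]
i=5: seq[5] = (-22)-0 = -22 → [0, -9, -17, -20, -22, -22, 5, 8]
i=6: seq[6] = (-22)-5 = -27 → [0, -9, -17, -20, -22, -22, -27, 8]
i=7: seq[7] = (-27)-8 = -35 → [0, -9, -17, -20, -22, -22, -27, -35]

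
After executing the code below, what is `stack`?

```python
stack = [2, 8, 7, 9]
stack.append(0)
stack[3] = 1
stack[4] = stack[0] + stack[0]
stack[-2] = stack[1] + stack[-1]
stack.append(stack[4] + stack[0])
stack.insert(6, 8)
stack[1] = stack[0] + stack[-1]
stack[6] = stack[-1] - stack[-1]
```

[2, 10, 7, 12, 4, 6, 0]

append 0 → [2, 8, 7, 9, 0]
stack[3] = 1 → [2, 8, 7, 1, 0]
stack[4] = stack[0]+stack[0] = 2+2 = 4 → [2, 8, 7, 1, 4]
stack[-2] = stack[1]+stack[-1] = 8+4 = 12 → [2, 8, 7, 12, 4]
append stack[4]+stack[0] = 4+2 = 6 → [2, 8, 7, 12, 4, 6]
insert 8 at 6 → [2, 8, 7, 12, 4, 6, 8]
stack[1] = stack[0]+stack[-1] = 2+8 = 10 → [2, 10, 7, 12, 4, 6, 8]
stack[6] = stack[-1]-stack[-1] = 8-8 = 0 → [2, 10, 7, 12, 4, 6, 0]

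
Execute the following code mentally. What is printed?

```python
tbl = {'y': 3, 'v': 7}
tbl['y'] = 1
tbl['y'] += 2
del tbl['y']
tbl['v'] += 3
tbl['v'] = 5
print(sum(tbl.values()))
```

5

tbl['y'] = 1 → {'y': 1, 'v': 7}
tbl['y'] = 1+2 = 3 → {'y': 3, 'v': 7}
del 'y' → {'v': 7}
tbl['v'] = 7+3 = 10 → {'v': 10}
tbl['v'] = 5 → {'v': 5}
sum of values = 5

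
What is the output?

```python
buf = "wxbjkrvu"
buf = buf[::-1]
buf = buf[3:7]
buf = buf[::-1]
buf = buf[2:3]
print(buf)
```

reverse → 'uvrkjbxw'
slice [3:7] → 'kjbx'
reverse → 'xbjk'
slice [2:3] → 'j'

j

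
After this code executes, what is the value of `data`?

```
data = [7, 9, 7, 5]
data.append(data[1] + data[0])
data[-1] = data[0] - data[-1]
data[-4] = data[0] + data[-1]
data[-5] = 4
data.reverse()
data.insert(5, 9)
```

append data[1]+data[0] = 9+7 = 16 → [7, 9, 7, 5, 16]
data[-1] = data[0]-data[-1] = 7-16 = -9 → [7, 9, 7, 5, -9]
data[-4] = data[0]+data[-1] = 7+(-9) = -2 → [7, -2, 7, 5, -9]
data[-5] = 4 → [4, -2, 7, 5, -9]
reverse → [-9, 5, 7, -2, 4]
insert 9 at 5 → [-9, 5, 7, -2, 4, 9]

[-9, 5, 7, -2, 4, 9]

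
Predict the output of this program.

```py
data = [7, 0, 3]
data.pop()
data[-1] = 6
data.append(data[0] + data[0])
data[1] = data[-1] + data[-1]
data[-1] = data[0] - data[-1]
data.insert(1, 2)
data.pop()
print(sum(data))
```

37

pop() removes 3 → [7, 0]
data[-1] = 6 → [7, 6]
append data[0]+data[0] = 7+7 = 14 → [7, 6, 14]
data[1] = data[-1]+data[-1] = 14+14 = 28 → [7, 28, 14]
data[-1] = data[0]-data[-1] = 7-14 = -7 → [7, 28, -7]
insert 2 at 1 → [7, 2, 28, -7]
pop() removes -7 → [7, 2, 28]
sum = 37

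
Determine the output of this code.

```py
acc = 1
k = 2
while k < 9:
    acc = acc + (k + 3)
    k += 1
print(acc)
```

k=2: acc = 1+5 = 6
k=3: acc = 6+6 = 12
k=4: acc = 12+7 = 19
k=5: acc = 19+8 = 27
k=6: acc = 27+9 = 36
k=7: acc = 36+10 = 46
k=8: acc = 46+11 = 57

57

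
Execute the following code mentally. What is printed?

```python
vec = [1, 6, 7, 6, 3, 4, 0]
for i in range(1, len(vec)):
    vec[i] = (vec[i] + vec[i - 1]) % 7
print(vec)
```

[1, 0, 0, 6, 2, 6, 6]

i=1: vec[1] = (6+1)%7 = 0 → [1, 0, 7, 6, 3, 4, 0]
i=2: vec[2] = (7+0)%7 = 0 → [1, 0, 0, 6, 3, 4, 0]
i=3: vec[3] = (6+0)%7 = 6 → [1, 0, 0, 6, 3, 4, 0]
i=4: vec[4] = (3+6)%7 = 2 → [1, 0, 0, 6, 2, 4, 0]
i=5: vec[5] = (4+2)%7 = 6 → [1, 0, 0, 6, 2, 6, 0]
i=6: vec[6] = (0+6)%7 = 6 → [1, 0, 0, 6, 2, 6, 6]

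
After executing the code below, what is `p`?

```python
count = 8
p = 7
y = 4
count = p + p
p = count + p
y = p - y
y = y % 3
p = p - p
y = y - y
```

count = 7+7 = 14
p = 14+7 = 21
y = 21-4 = 17
y = 17%3 = 2
p = 21-21 = 0
y = 2-2 = 0

0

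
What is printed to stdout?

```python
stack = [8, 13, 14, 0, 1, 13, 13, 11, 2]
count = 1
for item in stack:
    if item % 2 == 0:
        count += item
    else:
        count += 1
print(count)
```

item=8: even, count = 1+8 = 9
item=13: not even, count = 9+1 = 10
item=14: even, count = 10+14 = 24
item=0: even, count = 24+0 = 24
item=1: not even, count = 24+1 = 25
item=13: not even, count = 25+1 = 26
item=13: not even, count = 26+1 = 27
item=11: not even, count = 27+1 = 28
item=2: even, count = 28+2 = 30

30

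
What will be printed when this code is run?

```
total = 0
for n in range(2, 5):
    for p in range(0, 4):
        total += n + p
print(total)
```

54

n=2,p=0: total = 0+2 = 2
n=2,p=1: total = 2+3 = 5
n=2,p=2: total = 5+4 = 9
n=2,p=3: total = 9+5 = 14
n=3,p=0: total = 14+3 = 17
n=3,p=1: total = 17+4 = 21
n=3,p=2: total = 21+5 = 26
n=3,p=3: total = 26+6 = 32
n=4,p=0: total = 32+4 = 36
n=4,p=1: total = 36+5 = 41
n=4,p=2: total = 41+6 = 47
n=4,p=3: total = 47+7 = 54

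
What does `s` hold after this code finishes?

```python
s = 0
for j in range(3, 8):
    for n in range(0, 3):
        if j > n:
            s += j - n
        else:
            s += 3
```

j=3,n=0: 3>0, s = 0+3 = 3
j=3,n=1: 3>1, s = 3+2 = 5
j=3,n=2: 3>2, s = 5+1 = 6
j=4,n=0: 4>0, s = 6+4 = 10
j=4,n=1: 4>1, s = 10+3 = 13
j=4,n=2: 4>2, s = 13+2 = 15
j=5,n=0: 5>0, s = 15+5 = 20
j=5,n=1: 5>1, s = 20+4 = 24
j=5,n=2: 5>2, s = 24+3 = 27
j=6,n=0: 6>0, s = 27+6 = 33
j=6,n=1: 6>1, s = 33+5 = 38
j=6,n=2: 6>2, s = 38+4 = 42
j=7,n=0: 7>0, s = 42+7 = 49
j=7,n=1: 7>1, s = 49+6 = 55
j=7,n=2: 7>2, s = 55+5 = 60

60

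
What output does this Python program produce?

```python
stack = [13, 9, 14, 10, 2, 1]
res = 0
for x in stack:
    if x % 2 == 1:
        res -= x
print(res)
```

x=13: odd, res = 0-13 = -13
x=9: odd, res = (-13)-9 = -22
x=14: not odd
x=10: not odd
x=2: not odd
x=1: odd, res = (-22)-1 = -23

-23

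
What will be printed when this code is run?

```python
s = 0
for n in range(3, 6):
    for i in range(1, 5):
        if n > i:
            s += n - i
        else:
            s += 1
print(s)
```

22

n=3,i=1: 3>1, s = 0+2 = 2
n=3,i=2: 3>2, s = 2+1 = 3
n=3,i=3: not 3>3, s = 3+1 = 4
n=3,i=4: not 3>4, s = 4+1 = 5
n=4,i=1: 4>1, s = 5+3 = 8
n=4,i=2: 4>2, s = 8+2 = 10
n=4,i=3: 4>3, s = 10+1 = 11
n=4,i=4: not 4>4, s = 11+1 = 12
n=5,i=1: 5>1, s = 12+4 = 16
n=5,i=2: 5>2, s = 16+3 = 19
n=5,i=3: 5>3, s = 19+2 = 21
n=5,i=4: 5>4, s = 21+1 = 22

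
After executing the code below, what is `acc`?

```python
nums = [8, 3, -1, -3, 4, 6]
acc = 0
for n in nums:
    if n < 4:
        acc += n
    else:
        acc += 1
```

n=8: not <4, acc = 0+1 = 1
n=3: <4, acc = 1+3 = 4
n=-1: <4, acc = 4+(-1) = 3
n=-3: <4, acc = 3+(-3) = 0
n=4: not <4, acc = 0+1 = 1
n=6: not <4, acc = 1+1 = 2

2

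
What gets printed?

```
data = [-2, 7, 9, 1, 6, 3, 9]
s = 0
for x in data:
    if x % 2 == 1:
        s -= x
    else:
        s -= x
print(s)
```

x=-2: not odd, s = 0-(-2) = 2
x=7: odd, s = 2-7 = -5
x=9: odd, s = (-5)-9 = -14
x=1: odd, s = (-14)-1 = -15
x=6: not odd, s = (-15)-6 = -21
x=3: odd, s = (-21)-3 = -24
x=9: odd, s = (-24)-9 = -33

-33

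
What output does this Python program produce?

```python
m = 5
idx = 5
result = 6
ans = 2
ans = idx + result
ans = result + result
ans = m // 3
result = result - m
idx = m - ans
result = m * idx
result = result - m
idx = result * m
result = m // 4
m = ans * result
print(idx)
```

75

ans = 5+6 = 11
ans = 6+6 = 12
ans = 5//3 = 1
result = 6-5 = 1
idx = 5-1 = 4
result = 5*4 = 20
result = 20-5 = 15
idx = 15*5 = 75
result = 5//4 = 1
m = 1*1 = 1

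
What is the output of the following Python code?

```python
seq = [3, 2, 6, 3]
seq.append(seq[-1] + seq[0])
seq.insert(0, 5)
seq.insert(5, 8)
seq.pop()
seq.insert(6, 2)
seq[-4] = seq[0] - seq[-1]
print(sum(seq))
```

append seq[-1]+seq[0] = 3+3 = 6 → [3, 2, 6, 3, 6]
insert 5 at 0 → [5, 3, 2, 6, 3, 6]
insert 8 at 5 → [5, 3, 2, 6, 3, 8, 6]
pop() removes 6 → [5, 3, 2, 6, 3, 8]
insert 2 at 6 → [5, 3, 2, 6, 3, 8, 2]
seq[-4] = seq[0]-seq[-1] = 5-2 = 3 → [5, 3, 2, 3, 3, 8, 2]
sum = 26

26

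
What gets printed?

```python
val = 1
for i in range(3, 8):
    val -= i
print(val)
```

i=3: val = 1-3 = -2
i=4: val = (-2)-4 = -6
i=5: val = (-6)-5 = -11
i=6: val = (-11)-6 = -17
i=7: val = (-17)-7 = -24

-24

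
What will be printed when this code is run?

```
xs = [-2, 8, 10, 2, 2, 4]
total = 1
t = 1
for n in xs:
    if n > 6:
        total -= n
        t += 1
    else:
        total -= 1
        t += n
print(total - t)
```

n=-2: not >6, total = 1-1 = 0; t=-1
n=8: >6, total = 0-8 = -8; t=0
n=10: >6, total = (-8)-10 = -18; t=1
n=2: not >6, total = (-18)-1 = -19; t=3
n=2: not >6, total = (-19)-1 = -20; t=5
n=4: not >6, total = (-20)-1 = -21; t=9
total-t = (-21)-9 = -30

-30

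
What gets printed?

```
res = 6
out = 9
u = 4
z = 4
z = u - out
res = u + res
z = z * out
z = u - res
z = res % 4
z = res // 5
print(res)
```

z = 4-9 = -5
res = 4+6 = 10
z = (-5)*9 = -45
z = 4-10 = -6
z = 10%4 = 2
z = 10//5 = 2

10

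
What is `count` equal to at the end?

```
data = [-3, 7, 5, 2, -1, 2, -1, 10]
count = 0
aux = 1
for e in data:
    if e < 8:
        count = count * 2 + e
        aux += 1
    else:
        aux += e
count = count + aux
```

e=-3: <8, count = 0*2+(-3) = -3; aux=2
e=7: <8, count = (-3)*2+7 = 1; aux=3
e=5: <8, count = 1*2+5 = 7; aux=4
e=2: <8, count = 7*2+2 = 16; aux=5
e=-1: <8, count = 16*2+(-1) = 31; aux=6
e=2: <8, count = 31*2+2 = 64; aux=7
e=-1: <8, count = 64*2+(-1) = 127; aux=8
e=10: not <8; aux=18
count+aux = 127+18 = 145

145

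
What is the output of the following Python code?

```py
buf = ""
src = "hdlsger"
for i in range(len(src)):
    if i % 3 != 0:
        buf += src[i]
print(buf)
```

dlge

i=0: skip
i=1: add 'd' → 'd'
i=2: add 'l' → 'dl'
i=3: skip
i=4: add 'g' → 'dlg'
i=5: add 'e' → 'dlge'
i=6: skip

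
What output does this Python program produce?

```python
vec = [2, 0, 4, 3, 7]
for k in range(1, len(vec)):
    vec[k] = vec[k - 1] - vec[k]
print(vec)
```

[2, 2, -2, -5, -12]

k=1: vec[1] = 2-0 = 2 → [2, 2, 4, 3, 7]
k=2: vec[2] = 2-4 = -2 → [2, 2, -2, 3, 7]
k=3: vec[3] = (-2)-3 = -5 → [2, 2, -2, -5, 7]
k=4: vec[4] = (-5)-7 = -12 → [2, 2, -2, -5, -12]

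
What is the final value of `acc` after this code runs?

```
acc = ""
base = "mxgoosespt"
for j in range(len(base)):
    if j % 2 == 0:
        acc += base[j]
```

'mgoep'

j=0: add 'm' → 'm'
j=1: skip
j=2: add 'g' → 'mg'
j=3: skip
j=4: add 'o' → 'mgo'
j=5: skip
j=6: add 'e' → 'mgoe'
j=7: skip
j=8: add 'p' → 'mgoep'
j=9: skip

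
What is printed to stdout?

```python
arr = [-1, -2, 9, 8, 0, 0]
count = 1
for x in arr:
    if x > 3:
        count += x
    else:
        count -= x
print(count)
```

21

x=-1: not >3, count = 1-(-1) = 2
x=-2: not >3, count = 2-(-2) = 4
x=9: >3, count = 4+9 = 13
x=8: >3, count = 13+8 = 21
x=0: not >3, count = 21-0 = 21
x=0: not >3, count = 21-0 = 21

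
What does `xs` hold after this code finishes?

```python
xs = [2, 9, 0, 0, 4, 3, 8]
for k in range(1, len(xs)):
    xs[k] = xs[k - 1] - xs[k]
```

k=1: xs[1] = 2-9 = -7 → [2, -7, 0, 0, 4, 3, 8]
k=2: xs[2] = (-7)-0 = -7 → [2, -7, -7, 0, 4, 3, 8]
k=3: xs[3] = (-7)-0 = -7 → [2, -7, -7, -7, 4, 3, 8]
k=4: xs[4] = (-7)-4 = -11 → [2, -7, -7, -7, -11, 3, 8]
k=5: xs[5] = (-11)-3 = -14 → [2, -7, -7, -7, -11, -14, 8]
k=6: xs[6] = (-14)-8 = -22 → [2, -7, -7, -7, -11, -14, -22]

[2, -7, -7, -7, -11, -14, -22]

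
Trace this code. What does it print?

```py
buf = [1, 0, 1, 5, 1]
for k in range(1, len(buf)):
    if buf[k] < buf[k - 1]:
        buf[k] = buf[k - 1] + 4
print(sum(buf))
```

k=1: 0<1, buf[1] = 1+4 = 5 → [1, 5, 1, 5, 1]
k=2: 1<5, buf[2] = 5+4 = 9 → [1, 5, 9, 5, 1]
k=3: 5<9, buf[3] = 9+4 = 13 → [1, 5, 9, 13, 1]
k=4: 1<13, buf[4] = 13+4 = 17 → [1, 5, 9, 13, 17]
sum = 45

45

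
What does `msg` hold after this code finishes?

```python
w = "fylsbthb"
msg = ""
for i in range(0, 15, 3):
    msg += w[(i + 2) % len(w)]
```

'ltfsh'

i=0: add w[2]='l' → 'l'
i=3: add w[5]='t' → 'lt'
i=6: add w[0]='f' → 'ltf'
i=9: add w[3]='s' → 'ltfs'
i=12: add w[6]='h' → 'ltfsh'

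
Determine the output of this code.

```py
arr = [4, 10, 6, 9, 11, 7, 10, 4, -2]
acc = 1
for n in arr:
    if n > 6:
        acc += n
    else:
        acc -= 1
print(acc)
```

44

n=4: not >6, acc = 1-1 = 0
n=10: >6, acc = 0+10 = 10
n=6: not >6, acc = 10-1 = 9
n=9: >6, acc = 9+9 = 18
n=11: >6, acc = 18+11 = 29
n=7: >6, acc = 29+7 = 36
n=10: >6, acc = 36+10 = 46
n=4: not >6, acc = 46-1 = 45
n=-2: not >6, acc = 45-1 = 44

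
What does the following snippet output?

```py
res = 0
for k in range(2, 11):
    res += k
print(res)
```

54

k=2: res = 0+2 = 2
k=3: res = 2+3 = 5
k=4: res = 5+4 = 9
k=5: res = 9+5 = 14
k=6: res = 14+6 = 20
k=7: res = 20+7 = 27
k=8: res = 27+8 = 35
k=9: res = 35+9 = 44
k=10: res = 44+10 = 54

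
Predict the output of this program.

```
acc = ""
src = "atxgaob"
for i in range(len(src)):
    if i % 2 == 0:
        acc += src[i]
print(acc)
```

axab

i=0: add 'a' → 'a'
i=1: skip
i=2: add 'x' → 'ax'
i=3: skip
i=4: add 'a' → 'axa'
i=5: skip
i=6: add 'b' → 'axab'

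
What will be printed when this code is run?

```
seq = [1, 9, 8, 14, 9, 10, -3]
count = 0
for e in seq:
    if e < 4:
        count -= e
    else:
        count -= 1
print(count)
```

e=1: <4, count = 0-1 = -1
e=9: not <4, count = (-1)-1 = -2
e=8: not <4, count = (-2)-1 = -3
e=14: not <4, count = (-3)-1 = -4
e=9: not <4, count = (-4)-1 = -5
e=10: not <4, count = (-5)-1 = -6
e=-3: <4, count = (-6)-(-3) = -3

-3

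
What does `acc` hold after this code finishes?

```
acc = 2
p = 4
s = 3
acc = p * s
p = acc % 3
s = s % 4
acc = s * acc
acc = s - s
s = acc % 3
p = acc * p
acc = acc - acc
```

acc = 4*3 = 12
p = 12%3 = 0
s = 3%4 = 3
acc = 3*12 = 36
acc = 3-3 = 0
s = 0%3 = 0
p = 0*0 = 0
acc = 0-0 = 0

0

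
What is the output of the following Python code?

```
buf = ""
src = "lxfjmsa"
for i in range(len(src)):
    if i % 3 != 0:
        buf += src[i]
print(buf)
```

i=0: skip
i=1: add 'x' → 'x'
i=2: add 'f' → 'xf'
i=3: skip
i=4: add 'm' → 'xfm'
i=5: add 's' → 'xfms'
i=6: skip

xfms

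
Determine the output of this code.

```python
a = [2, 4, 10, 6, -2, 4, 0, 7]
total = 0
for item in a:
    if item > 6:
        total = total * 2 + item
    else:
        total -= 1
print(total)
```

item=2: not >6, total = 0-1 = -1
item=4: not >6, total = (-1)-1 = -2
item=10: >6, total = (-2)*2+10 = 6
item=6: not >6, total = 6-1 = 5
item=-2: not >6, total = 5-1 = 4
item=4: not >6, total = 4-1 = 3
item=0: not >6, total = 3-1 = 2
item=7: >6, total = 2*2+7 = 11

11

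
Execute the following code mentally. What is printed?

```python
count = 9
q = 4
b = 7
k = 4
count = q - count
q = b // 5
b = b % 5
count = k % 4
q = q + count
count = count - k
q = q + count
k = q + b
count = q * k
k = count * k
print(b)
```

2

count = 4-9 = -5
q = 7//5 = 1
b = 7%5 = 2
count = 4%4 = 0
q = 1+0 = 1
count = 0-4 = -4
q = 1+(-4) = -3
k = (-3)+2 = -1
count = (-3)*(-1) = 3
k = 3*(-1) = -3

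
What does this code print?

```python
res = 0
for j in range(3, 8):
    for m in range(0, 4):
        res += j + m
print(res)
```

130

j=3,m=0: res = 0+3 = 3
j=3,m=1: res = 3+4 = 7
j=3,m=2: res = 7+5 = 12
j=3,m=3: res = 12+6 = 18
j=4,m=0: res = 18+4 = 22
j=4,m=1: res = 22+5 = 27
j=4,m=2: res = 27+6 = 33
j=4,m=3: res = 33+7 = 40
j=5,m=0: res = 40+5 = 45
j=5,m=1: res = 45+6 = 51
j=5,m=2: res = 51+7 = 58
j=5,m=3: res = 58+8 = 66
j=6,m=0: res = 66+6 = 72
j=6,m=1: res = 72+7 = 79
j=6,m=2: res = 79+8 = 87
j=6,m=3: res = 87+9 = 96
j=7,m=0: res = 96+7 = 103
j=7,m=1: res = 103+8 = 111
j=7,m=2: res = 111+9 = 120
j=7,m=3: res = 120+10 = 130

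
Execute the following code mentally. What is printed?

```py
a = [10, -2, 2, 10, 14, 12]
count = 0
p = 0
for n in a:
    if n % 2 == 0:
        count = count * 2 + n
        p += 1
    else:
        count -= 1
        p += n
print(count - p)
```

378

n=10: even, count = 0*2+10 = 10; p=1
n=-2: even, count = 10*2+(-2) = 18; p=2
n=2: even, count = 18*2+2 = 38; p=3
n=10: even, count = 38*2+10 = 86; p=4
n=14: even, count = 86*2+14 = 186; p=5
n=12: even, count = 186*2+12 = 384; p=6
count-p = 384-6 = 378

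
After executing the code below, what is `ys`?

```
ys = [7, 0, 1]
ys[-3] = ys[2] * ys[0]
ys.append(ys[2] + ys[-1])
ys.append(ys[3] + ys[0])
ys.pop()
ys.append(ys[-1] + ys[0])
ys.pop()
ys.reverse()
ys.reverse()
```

ys[-3] = ys[2]*ys[0] = 1*7 = 7 → [7, 0, 1]
append ys[2]+ys[-1] = 1+1 = 2 → [7, 0, 1, 2]
append ys[3]+ys[0] = 2+7 = 9 → [7, 0, 1, 2, 9]
pop() removes 9 → [7, 0, 1, 2]
append ys[-1]+ys[0] = 2+7 = 9 → [7, 0, 1, 2, 9]
pop() removes 9 → [7, 0, 1, 2]
reverse → [2, 1, 0, 7]
reverse → [7, 0, 1, 2]

[7, 0, 1, 2]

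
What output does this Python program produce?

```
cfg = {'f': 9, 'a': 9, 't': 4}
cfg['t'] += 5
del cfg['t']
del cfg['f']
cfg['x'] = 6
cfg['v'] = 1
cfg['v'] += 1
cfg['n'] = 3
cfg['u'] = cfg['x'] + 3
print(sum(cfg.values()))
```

cfg['t'] = 4+5 = 9 → {'f': 9, 'a': 9, 't': 9}
del 't' → {'f': 9, 'a': 9}
del 'f' → {'a': 9}
cfg['x'] = 6 → {'a': 9, 'x': 6}
cfg['v'] = 1 → {'a': 9, 'x': 6, 'v': 1}
cfg['v'] = 1+1 = 2 → {'a': 9, 'x': 6, 'v': 2}
cfg['n'] = 3 → {'a': 9, 'x': 6, 'v': 2, 'n': 3}
cfg['u'] = cfg['x']+3 = 9 → {'a': 9, 'x': 6, 'v': 2, 'n': 3, 'u': 9}
sum of values = 29

29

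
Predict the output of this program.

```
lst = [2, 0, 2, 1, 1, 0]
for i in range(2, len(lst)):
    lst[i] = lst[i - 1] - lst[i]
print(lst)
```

[2, 0, -2, -3, -4, -4]

i=2: lst[2] = 0-2 = -2 → [2, 0, -2, 1, 1, 0]
i=3: lst[3] = (-2)-1 = -3 → [2, 0, -2, -3, 1, 0]
i=4: lst[4] = (-3)-1 = -4 → [2, 0, -2, -3, -4, 0]
i=5: lst[5] = (-4)-0 = -4 → [2, 0, -2, -3, -4, -4]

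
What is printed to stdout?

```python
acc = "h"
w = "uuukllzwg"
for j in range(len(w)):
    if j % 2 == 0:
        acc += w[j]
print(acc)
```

j=0: add 'u' → 'hu'
j=1: skip
j=2: add 'u' → 'huu'
j=3: skip
j=4: add 'l' → 'huul'
j=5: skip
j=6: add 'z' → 'huulz'
j=7: skip
j=8: add 'g' → 'huulzg'

huulzg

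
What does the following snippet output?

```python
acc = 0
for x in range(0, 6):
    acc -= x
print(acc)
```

x=0: acc = 0-0 = 0
x=1: acc = 0-1 = -1
x=2: acc = (-1)-2 = -3
x=3: acc = (-3)-3 = -6
x=4: acc = (-6)-4 = -10
x=5: acc = (-10)-5 = -15

-15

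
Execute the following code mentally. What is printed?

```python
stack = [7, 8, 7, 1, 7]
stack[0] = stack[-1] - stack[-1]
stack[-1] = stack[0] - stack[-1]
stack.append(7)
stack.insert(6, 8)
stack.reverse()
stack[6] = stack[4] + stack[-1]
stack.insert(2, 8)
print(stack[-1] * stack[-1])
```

49

stack[0] = stack[-1]-stack[-1] = 7-7 = 0 → [0, 8, 7, 1, 7]
stack[-1] = stack[0]-stack[-1] = 0-7 = -7 → [0, 8, 7, 1, -7]
append 7 → [0, 8, 7, 1, -7, 7]
insert 8 at 6 → [0, 8, 7, 1, -7, 7, 8]
reverse → [8, 7, -7, 1, 7, 8, 0]
stack[6] = stack[4]+stack[-1] = 7+0 = 7 → [8, 7, -7, 1, 7, 8, 7]
insert 8 at 2 → [8, 7, 8, -7, 1, 7, 8, 7]
stack[-1]*stack[-1] = 7*7 = 49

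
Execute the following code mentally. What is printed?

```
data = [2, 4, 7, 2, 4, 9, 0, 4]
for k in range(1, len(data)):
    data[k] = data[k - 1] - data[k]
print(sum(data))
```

-111

k=1: data[1] = 2-4 = -2 → [2, -2, 7, 2, 4, 9, 0, 4]
k=2: data[2] = (-2)-7 = -9 → [2, -2, -9, 2, 4, 9, 0, 4]
k=3: data[3] = (-9)-2 = -11 → [2, -2, -9, -11, 4, 9, 0, 4]
k=4: data[4] = (-11)-4 = -15 → [2, -2, -9, -11, -15, 9, 0, 4]
k=5: data[5] = (-15)-9 = -24 → [2, -2, -9, -11, -15, -24, 0, 4]
k=6: data[6] = (-24)-0 = -24 → [2, -2, -9, -11, -15, -24, -24, 4]
k=7: data[7] = (-24)-4 = -28 → [2, -2, -9, -11, -15, -24, -24, -28]
sum = -111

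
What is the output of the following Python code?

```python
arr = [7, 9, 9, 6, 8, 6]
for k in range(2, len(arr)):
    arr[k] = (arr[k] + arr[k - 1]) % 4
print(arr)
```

[7, 9, 2, 0, 0, 2]

k=2: arr[2] = (9+9)%4 = 2 → [7, 9, 2, 6, 8, 6]
k=3: arr[3] = (6+2)%4 = 0 → [7, 9, 2, 0, 8, 6]
k=4: arr[4] = (8+0)%4 = 0 → [7, 9, 2, 0, 0, 6]
k=5: arr[5] = (6+0)%4 = 2 → [7, 9, 2, 0, 0, 2]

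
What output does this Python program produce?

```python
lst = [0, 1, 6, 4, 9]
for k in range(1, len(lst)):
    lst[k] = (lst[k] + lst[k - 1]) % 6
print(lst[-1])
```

2

k=1: lst[1] = (1+0)%6 = 1 → [0, 1, 6, 4, 9]
k=2: lst[2] = (6+1)%6 = 1 → [0, 1, 1, 4, 9]
k=3: lst[3] = (4+1)%6 = 5 → [0, 1, 1, 5, 9]
k=4: lst[4] = (9+5)%6 = 2 → [0, 1, 1, 5, 2]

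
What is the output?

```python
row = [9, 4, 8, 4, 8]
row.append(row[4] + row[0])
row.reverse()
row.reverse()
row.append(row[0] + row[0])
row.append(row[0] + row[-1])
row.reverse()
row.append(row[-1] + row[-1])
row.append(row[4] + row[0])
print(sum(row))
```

144

append row[4]+row[0] = 8+9 = 17 → [9, 4, 8, 4, 8, 17]
reverse → [17, 8, 4, 8, 4, 9]
reverse → [9, 4, 8, 4, 8, 17]
append row[0]+row[0] = 9+9 = 18 → [9, 4, 8, 4, 8, 17, 18]
append row[0]+row[-1] = 9+18 = 27 → [9, 4, 8, 4, 8, 17, 18, 27]
reverse → [27, 18, 17, 8, 4, 8, 4, 9]
append row[-1]+row[-1] = 9+9 = 18 → [27, 18, 17, 8, 4, 8, 4, 9, 18]
append row[4]+row[0] = 4+27 = 31 → [27, 18, 17, 8, 4, 8, 4, 9, 18, 31]
sum = 144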